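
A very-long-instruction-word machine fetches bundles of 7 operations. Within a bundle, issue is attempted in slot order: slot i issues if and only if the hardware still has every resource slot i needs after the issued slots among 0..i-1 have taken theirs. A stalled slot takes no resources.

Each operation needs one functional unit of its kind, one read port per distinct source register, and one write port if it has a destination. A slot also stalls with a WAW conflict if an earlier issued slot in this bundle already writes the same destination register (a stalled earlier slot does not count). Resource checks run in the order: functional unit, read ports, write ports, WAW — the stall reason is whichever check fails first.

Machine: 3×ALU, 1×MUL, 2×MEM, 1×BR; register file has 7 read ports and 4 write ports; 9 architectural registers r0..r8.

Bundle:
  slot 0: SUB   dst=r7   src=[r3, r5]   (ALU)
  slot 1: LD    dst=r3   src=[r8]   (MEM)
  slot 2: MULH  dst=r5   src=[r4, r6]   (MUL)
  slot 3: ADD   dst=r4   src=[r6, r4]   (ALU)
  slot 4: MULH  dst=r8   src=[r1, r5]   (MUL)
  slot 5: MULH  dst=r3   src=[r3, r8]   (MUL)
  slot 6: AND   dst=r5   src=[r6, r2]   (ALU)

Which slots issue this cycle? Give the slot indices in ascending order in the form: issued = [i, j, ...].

issued = [0, 1, 2, 3]

  0. ALU→r7 ⇒ go  {2A/1Mu/2Ld/1B | 5r 3w}
  1. MEM→r3 ⇒ go  {2A/1Mu/1Ld/1B | 4r 2w}
  2. MUL→r5 ⇒ go  {2A/0Mu/1Ld/1B | 2r 1w}
  3. ALU→r4 ⇒ go  {1A/0Mu/1Ld/1B | 0r 0w}
  4. MUL→r8 ⇒ no(FU)  {1A/0Mu/1Ld/1B | 0r 0w}
  5. MUL→r3 ⇒ no(FU)  {1A/0Mu/1Ld/1B | 0r 0w}
  6. ALU→r5 ⇒ no(RD_PORT)  {1A/0Mu/1Ld/1B | 0r 0w}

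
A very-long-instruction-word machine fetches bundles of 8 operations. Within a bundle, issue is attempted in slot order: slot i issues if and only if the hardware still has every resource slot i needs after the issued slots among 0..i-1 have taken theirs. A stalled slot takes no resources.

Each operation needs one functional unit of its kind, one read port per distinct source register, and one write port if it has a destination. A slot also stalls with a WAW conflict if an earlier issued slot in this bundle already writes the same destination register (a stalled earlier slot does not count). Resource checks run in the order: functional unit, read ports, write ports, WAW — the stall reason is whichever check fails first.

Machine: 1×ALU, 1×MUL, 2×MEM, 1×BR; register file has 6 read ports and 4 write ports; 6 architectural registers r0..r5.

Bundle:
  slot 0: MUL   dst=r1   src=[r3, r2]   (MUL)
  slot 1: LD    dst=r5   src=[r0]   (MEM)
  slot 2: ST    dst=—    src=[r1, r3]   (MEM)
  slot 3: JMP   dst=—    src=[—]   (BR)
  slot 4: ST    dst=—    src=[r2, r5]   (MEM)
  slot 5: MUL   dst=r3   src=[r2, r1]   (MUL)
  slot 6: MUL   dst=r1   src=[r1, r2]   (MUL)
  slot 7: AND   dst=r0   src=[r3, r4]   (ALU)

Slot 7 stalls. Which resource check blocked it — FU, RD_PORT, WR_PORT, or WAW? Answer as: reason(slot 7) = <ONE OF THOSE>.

(0) want 1×MUL +2rd +1wr — yes → AL1|MU0|ME2|BR1|rd4|wr3
(1) want 1×MEM +1rd +1wr — yes → AL1|MU0|ME1|BR1|rd3|wr2
(2) want 1×MEM +2rd +0wr — yes → AL1|MU0|ME0|BR1|rd1|wr2
(3) want 1×BR +0rd +0wr — yes → AL1|MU0|ME0|BR0|rd1|wr2
(4) want 1×MEM +2rd +0wr — FU → AL1|MU0|ME0|BR0|rd1|wr2
(5) want 1×MUL +2rd +1wr — FU → AL1|MU0|ME0|BR0|rd1|wr2
(6) want 1×MUL +2rd +1wr — FU → AL1|MU0|ME0|BR0|rd1|wr2
(7) want 1×ALU +2rd +1wr — RD_PORT → AL1|MU0|ME0|BR0|rd1|wr2

reason(slot 7) = RD_PORT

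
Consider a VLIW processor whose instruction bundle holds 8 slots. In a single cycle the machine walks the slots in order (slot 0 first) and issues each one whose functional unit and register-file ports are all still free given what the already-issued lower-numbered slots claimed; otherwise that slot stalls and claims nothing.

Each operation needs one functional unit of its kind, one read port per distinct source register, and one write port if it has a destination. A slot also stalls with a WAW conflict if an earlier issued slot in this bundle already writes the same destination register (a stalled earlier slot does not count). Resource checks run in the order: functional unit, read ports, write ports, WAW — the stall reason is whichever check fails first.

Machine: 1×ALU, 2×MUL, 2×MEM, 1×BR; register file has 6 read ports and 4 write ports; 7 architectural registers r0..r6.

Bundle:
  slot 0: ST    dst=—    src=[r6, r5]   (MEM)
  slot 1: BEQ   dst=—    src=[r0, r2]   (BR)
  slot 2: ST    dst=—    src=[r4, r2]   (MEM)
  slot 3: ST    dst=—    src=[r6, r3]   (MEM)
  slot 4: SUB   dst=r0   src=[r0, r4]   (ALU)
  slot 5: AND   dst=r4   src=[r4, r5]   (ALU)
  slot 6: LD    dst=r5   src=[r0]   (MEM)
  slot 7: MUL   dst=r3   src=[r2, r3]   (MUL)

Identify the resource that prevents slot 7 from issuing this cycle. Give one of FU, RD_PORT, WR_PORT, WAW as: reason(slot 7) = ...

reason(slot 7) = RD_PORT

[0] MEM needs rd=2 wr=0: ok; after: ALU=1 MUL=2 MEM=1 BR=1, R=4, W=4
[1] BR needs rd=2 wr=0: ok; after: ALU=1 MUL=2 MEM=1 BR=0, R=2, W=4
[2] MEM needs rd=2 wr=0: ok; after: ALU=1 MUL=2 MEM=0 BR=0, R=0, W=4
[3] MEM needs rd=2 wr=0: FU; after: ALU=1 MUL=2 MEM=0 BR=0, R=0, W=4
[4] ALU needs rd=2 wr=1: RD_PORT; after: ALU=1 MUL=2 MEM=0 BR=0, R=0, W=4
[5] ALU needs rd=2 wr=1: RD_PORT; after: ALU=1 MUL=2 MEM=0 BR=0, R=0, W=4
[6] MEM needs rd=1 wr=1: FU; after: ALU=1 MUL=2 MEM=0 BR=0, R=0, W=4
[7] MUL needs rd=2 wr=1: RD_PORT; after: ALU=1 MUL=2 MEM=0 BR=0, R=0, W=4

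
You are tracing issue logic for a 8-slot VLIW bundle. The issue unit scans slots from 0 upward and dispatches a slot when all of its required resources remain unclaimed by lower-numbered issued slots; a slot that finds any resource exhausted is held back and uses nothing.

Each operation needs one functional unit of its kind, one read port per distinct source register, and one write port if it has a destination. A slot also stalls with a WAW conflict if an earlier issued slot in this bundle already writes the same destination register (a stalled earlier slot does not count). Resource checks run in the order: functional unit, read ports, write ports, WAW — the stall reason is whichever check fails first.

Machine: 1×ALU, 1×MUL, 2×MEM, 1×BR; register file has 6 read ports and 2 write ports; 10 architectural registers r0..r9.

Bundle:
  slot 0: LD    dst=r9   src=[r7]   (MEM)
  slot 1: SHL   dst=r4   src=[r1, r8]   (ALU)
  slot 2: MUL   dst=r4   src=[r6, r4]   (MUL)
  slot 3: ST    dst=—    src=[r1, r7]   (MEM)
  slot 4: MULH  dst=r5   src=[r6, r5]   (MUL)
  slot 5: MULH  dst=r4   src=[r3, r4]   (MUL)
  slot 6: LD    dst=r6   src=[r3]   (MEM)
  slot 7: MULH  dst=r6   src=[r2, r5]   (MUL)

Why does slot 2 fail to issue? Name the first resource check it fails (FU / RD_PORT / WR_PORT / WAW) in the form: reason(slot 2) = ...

reason(slot 2) = WR_PORT

[0] MEM needs rd=1 wr=1: ok; after: ALU=1 MUL=1 MEM=1 BR=1, R=5, W=1
[1] ALU needs rd=2 wr=1: ok; after: ALU=0 MUL=1 MEM=1 BR=1, R=3, W=0
[2] MUL needs rd=2 wr=1: WR_PORT; after: ALU=0 MUL=1 MEM=1 BR=1, R=3, W=0
[3] MEM needs rd=2 wr=0: ok; after: ALU=0 MUL=1 MEM=0 BR=1, R=1, W=0
[4] MUL needs rd=2 wr=1: RD_PORT; after: ALU=0 MUL=1 MEM=0 BR=1, R=1, W=0
[5] MUL needs rd=2 wr=1: RD_PORT; after: ALU=0 MUL=1 MEM=0 BR=1, R=1, W=0
[6] MEM needs rd=1 wr=1: FU; after: ALU=0 MUL=1 MEM=0 BR=1, R=1, W=0
[7] MUL needs rd=2 wr=1: RD_PORT; after: ALU=0 MUL=1 MEM=0 BR=1, R=1, W=0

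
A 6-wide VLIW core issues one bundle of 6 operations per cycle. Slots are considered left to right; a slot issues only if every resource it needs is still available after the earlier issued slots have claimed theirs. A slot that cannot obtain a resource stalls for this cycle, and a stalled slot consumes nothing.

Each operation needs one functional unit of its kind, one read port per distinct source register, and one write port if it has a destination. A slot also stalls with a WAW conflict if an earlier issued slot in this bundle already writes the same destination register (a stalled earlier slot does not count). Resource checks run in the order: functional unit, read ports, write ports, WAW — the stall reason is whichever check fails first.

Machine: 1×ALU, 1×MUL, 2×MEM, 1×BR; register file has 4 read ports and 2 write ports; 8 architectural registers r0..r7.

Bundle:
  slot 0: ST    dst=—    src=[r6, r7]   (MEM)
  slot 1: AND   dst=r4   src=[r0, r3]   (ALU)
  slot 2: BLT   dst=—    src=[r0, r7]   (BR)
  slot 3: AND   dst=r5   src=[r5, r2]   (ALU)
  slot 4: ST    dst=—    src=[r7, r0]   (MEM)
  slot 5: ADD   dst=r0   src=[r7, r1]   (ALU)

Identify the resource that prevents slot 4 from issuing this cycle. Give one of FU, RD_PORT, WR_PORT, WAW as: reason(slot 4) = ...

  0. MEM ⇒ go  {1A/1Mu/1Ld/1B | 2r 2w}
  1. ALU→r4 ⇒ go  {0A/1Mu/1Ld/1B | 0r 1w}
  2. BR ⇒ no(RD_PORT)  {0A/1Mu/1Ld/1B | 0r 1w}
  3. ALU→r5 ⇒ no(FU)  {0A/1Mu/1Ld/1B | 0r 1w}
  4. MEM ⇒ no(RD_PORT)  {0A/1Mu/1Ld/1B | 0r 1w}
  5. ALU→r0 ⇒ no(FU)  {0A/1Mu/1Ld/1B | 0r 1w}

reason(slot 4) = RD_PORT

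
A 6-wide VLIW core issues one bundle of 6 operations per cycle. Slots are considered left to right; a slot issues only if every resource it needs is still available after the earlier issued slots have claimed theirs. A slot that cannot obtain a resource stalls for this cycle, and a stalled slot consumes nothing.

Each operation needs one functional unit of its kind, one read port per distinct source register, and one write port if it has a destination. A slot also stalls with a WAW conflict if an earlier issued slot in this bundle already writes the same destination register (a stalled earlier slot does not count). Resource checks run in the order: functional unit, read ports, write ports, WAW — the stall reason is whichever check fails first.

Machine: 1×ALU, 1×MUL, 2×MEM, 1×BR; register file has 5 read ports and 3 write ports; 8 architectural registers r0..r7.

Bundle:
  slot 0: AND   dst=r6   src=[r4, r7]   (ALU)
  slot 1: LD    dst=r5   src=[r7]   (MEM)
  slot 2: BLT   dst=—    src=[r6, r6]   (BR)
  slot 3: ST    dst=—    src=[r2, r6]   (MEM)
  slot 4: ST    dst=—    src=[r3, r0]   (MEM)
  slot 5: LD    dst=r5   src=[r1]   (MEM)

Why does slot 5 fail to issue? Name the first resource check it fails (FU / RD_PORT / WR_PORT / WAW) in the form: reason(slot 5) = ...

reason(slot 5) = WAW

(0) want 1×ALU +2rd +1wr — yes → AL0|MU1|ME2|BR1|rd3|wr2
(1) want 1×MEM +1rd +1wr — yes → AL0|MU1|ME1|BR1|rd2|wr1
(2) want 1×BR +1rd +0wr — yes → AL0|MU1|ME1|BR0|rd1|wr1
(3) want 1×MEM +2rd +0wr — RD_PORT → AL0|MU1|ME1|BR0|rd1|wr1
(4) want 1×MEM +2rd +0wr — RD_PORT → AL0|MU1|ME1|BR0|rd1|wr1
(5) want 1×MEM +1rd +1wr — WAW → AL0|MU1|ME1|BR0|rd1|wr1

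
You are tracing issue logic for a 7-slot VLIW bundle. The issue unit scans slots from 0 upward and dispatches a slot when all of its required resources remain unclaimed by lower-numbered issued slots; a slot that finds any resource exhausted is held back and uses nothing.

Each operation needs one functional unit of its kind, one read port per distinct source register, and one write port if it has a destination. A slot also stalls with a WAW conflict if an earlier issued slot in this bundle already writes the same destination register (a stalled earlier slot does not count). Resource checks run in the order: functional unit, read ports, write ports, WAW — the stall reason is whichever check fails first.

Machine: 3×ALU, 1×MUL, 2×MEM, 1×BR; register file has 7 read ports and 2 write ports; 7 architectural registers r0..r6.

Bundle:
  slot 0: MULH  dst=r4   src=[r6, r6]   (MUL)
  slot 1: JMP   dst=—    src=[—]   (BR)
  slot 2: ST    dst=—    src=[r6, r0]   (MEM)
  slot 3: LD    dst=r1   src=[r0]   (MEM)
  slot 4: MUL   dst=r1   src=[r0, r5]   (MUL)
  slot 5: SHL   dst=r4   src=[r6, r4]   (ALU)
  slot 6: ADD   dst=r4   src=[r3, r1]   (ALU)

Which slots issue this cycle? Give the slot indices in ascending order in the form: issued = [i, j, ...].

issued = [0, 1, 2, 3]

  0. MUL→r4 ⇒ go  {3A/0Mu/2Ld/1B | 6r 1w}
  1. BR ⇒ go  {3A/0Mu/2Ld/0B | 6r 1w}
  2. MEM ⇒ go  {3A/0Mu/1Ld/0B | 4r 1w}
  3. MEM→r1 ⇒ go  {3A/0Mu/0Ld/0B | 3r 0w}
  4. MUL→r1 ⇒ no(FU)  {3A/0Mu/0Ld/0B | 3r 0w}
  5. ALU→r4 ⇒ no(WR_PORT)  {3A/0Mu/0Ld/0B | 3r 0w}
  6. ALU→r4 ⇒ no(WR_PORT)  {3A/0Mu/0Ld/0B | 3r 0w}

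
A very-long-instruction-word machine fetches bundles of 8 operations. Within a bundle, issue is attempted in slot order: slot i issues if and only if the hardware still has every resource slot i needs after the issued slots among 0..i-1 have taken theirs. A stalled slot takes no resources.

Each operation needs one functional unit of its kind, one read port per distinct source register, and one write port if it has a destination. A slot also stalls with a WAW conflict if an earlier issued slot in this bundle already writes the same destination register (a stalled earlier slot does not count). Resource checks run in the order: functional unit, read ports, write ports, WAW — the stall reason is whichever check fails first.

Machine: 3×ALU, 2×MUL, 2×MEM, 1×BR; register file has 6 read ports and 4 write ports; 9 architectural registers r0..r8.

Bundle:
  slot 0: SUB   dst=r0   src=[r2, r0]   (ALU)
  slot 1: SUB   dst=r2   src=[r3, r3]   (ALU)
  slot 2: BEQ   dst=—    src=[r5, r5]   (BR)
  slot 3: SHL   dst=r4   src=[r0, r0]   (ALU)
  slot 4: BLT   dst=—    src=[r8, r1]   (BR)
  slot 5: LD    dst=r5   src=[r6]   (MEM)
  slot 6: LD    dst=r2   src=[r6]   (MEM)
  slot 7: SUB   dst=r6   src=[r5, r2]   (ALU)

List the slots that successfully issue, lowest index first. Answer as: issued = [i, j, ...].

issued = [0, 1, 2, 3, 5]

(0) want 1×ALU +2rd +1wr — yes → AL2|MU2|ME2|BR1|rd4|wr3
(1) want 1×ALU +1rd +1wr — yes → AL1|MU2|ME2|BR1|rd3|wr2
(2) want 1×BR +1rd +0wr — yes → AL1|MU2|ME2|BR0|rd2|wr2
(3) want 1×ALU +1rd +1wr — yes → AL0|MU2|ME2|BR0|rd1|wr1
(4) want 1×BR +2rd +0wr — FU → AL0|MU2|ME2|BR0|rd1|wr1
(5) want 1×MEM +1rd +1wr — yes → AL0|MU2|ME1|BR0|rd0|wr0
(6) want 1×MEM +1rd +1wr — RD_PORT → AL0|MU2|ME1|BR0|rd0|wr0
(7) want 1×ALU +2rd +1wr — FU → AL0|MU2|ME1|BR0|rd0|wr0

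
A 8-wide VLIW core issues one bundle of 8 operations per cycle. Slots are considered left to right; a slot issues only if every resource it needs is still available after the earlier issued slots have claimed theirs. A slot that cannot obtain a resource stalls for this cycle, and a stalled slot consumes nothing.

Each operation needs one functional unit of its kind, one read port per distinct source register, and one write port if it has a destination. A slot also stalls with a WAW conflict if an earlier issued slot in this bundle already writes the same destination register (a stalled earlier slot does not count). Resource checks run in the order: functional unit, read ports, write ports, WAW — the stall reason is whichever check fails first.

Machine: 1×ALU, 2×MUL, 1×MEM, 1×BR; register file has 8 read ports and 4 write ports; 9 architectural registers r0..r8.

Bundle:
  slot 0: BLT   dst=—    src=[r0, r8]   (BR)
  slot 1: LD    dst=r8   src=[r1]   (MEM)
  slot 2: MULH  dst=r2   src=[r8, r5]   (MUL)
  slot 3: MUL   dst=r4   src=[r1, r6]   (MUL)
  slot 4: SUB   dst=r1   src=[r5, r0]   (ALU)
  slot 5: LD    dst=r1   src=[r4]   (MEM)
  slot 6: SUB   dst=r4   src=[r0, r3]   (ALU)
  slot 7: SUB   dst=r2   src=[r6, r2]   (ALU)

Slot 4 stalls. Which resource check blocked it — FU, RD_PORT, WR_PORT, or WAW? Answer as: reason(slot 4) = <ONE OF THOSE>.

reason(slot 4) = RD_PORT

(0) want 1×BR +2rd +0wr — yes → AL1|MU2|ME1|BR0|rd6|wr4
(1) want 1×MEM +1rd +1wr — yes → AL1|MU2|ME0|BR0|rd5|wr3
(2) want 1×MUL +2rd +1wr — yes → AL1|MU1|ME0|BR0|rd3|wr2
(3) want 1×MUL +2rd +1wr — yes → AL1|MU0|ME0|BR0|rd1|wr1
(4) want 1×ALU +2rd +1wr — RD_PORT → AL1|MU0|ME0|BR0|rd1|wr1
(5) want 1×MEM +1rd +1wr — FU → AL1|MU0|ME0|BR0|rd1|wr1
(6) want 1×ALU +2rd +1wr — RD_PORT → AL1|MU0|ME0|BR0|rd1|wr1
(7) want 1×ALU +2rd +1wr — RD_PORT → AL1|MU0|ME0|BR0|rd1|wr1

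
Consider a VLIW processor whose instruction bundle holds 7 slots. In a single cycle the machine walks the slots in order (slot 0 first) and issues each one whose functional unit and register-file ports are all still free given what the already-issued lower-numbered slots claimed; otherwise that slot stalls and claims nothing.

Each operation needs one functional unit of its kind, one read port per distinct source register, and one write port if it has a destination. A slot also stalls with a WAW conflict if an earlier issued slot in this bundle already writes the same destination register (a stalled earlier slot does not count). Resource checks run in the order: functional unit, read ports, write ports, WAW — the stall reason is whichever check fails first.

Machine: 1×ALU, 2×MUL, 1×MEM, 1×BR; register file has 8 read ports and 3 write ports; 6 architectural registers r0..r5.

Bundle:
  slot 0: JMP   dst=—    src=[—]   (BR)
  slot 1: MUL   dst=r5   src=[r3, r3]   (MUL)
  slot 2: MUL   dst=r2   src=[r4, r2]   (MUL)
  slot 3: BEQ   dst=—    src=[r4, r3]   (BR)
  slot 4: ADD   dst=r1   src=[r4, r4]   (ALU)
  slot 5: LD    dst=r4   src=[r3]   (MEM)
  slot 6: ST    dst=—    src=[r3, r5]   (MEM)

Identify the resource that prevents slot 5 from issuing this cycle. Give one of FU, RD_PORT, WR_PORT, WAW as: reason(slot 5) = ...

(0) want 1×BR +0rd +0wr — yes → AL1|MU2|ME1|BR0|rd8|wr3
(1) want 1×MUL +1rd +1wr — yes → AL1|MU1|ME1|BR0|rd7|wr2
(2) want 1×MUL +2rd +1wr — yes → AL1|MU0|ME1|BR0|rd5|wr1
(3) want 1×BR +2rd +0wr — FU → AL1|MU0|ME1|BR0|rd5|wr1
(4) want 1×ALU +1rd +1wr — yes → AL0|MU0|ME1|BR0|rd4|wr0
(5) want 1×MEM +1rd +1wr — WR_PORT → AL0|MU0|ME1|BR0|rd4|wr0
(6) want 1×MEM +2rd +0wr — yes → AL0|MU0|ME0|BR0|rd2|wr0

reason(slot 5) = WR_PORT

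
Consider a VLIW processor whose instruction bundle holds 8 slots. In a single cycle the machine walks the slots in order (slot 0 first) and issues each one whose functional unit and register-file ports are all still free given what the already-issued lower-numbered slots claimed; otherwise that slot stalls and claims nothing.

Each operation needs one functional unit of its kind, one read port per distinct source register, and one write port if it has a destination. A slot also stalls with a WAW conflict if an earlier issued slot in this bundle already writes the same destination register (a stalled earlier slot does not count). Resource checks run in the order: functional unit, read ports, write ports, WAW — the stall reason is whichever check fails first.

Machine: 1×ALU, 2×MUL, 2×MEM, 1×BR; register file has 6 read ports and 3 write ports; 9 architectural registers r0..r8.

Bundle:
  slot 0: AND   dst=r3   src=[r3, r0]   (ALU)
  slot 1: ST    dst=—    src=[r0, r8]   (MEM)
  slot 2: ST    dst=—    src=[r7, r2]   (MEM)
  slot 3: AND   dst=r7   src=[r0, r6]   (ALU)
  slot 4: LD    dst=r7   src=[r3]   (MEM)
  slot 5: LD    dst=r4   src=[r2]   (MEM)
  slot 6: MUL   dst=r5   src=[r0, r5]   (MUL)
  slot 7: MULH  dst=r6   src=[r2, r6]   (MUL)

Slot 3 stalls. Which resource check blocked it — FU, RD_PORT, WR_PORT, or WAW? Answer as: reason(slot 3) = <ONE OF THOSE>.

slot 0 (ALU): ISSUE — free A0,Mu2,Ld2,B1 rp4 wp2
slot 1 (MEM): ISSUE — free A0,Mu2,Ld1,B1 rp2 wp2
slot 2 (MEM): ISSUE — free A0,Mu2,Ld0,B1 rp0 wp2
slot 3 (ALU): stall FU — free A0,Mu2,Ld0,B1 rp0 wp2
slot 4 (MEM): stall FU — free A0,Mu2,Ld0,B1 rp0 wp2
slot 5 (MEM): stall FU — free A0,Mu2,Ld0,B1 rp0 wp2
slot 6 (MUL): stall RD_PORT — free A0,Mu2,Ld0,B1 rp0 wp2
slot 7 (MUL): stall RD_PORT — free A0,Mu2,Ld0,B1 rp0 wp2

reason(slot 3) = FU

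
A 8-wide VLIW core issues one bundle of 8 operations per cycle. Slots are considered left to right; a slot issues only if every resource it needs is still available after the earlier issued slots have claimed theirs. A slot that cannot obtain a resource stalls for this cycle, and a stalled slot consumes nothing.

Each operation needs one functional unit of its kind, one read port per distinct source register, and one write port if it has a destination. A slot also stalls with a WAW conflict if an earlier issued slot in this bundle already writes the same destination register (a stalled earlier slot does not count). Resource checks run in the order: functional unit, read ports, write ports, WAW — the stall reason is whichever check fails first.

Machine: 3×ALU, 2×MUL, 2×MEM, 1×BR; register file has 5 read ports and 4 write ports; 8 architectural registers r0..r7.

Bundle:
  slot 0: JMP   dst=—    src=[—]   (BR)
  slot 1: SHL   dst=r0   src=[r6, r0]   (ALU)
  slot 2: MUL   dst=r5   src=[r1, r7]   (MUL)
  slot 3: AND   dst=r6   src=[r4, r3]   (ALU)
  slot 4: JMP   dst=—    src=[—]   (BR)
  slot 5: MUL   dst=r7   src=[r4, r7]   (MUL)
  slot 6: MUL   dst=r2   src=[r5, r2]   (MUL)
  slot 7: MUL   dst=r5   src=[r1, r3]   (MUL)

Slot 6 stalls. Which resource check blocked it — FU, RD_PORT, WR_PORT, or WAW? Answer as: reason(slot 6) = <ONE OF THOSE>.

slot 0 (BR): ISSUE — free A3,Mu2,Ld2,B0 rp5 wp4
slot 1 (ALU): ISSUE — free A2,Mu2,Ld2,B0 rp3 wp3
slot 2 (MUL): ISSUE — free A2,Mu1,Ld2,B0 rp1 wp2
slot 3 (ALU): stall RD_PORT — free A2,Mu1,Ld2,B0 rp1 wp2
slot 4 (BR): stall FU — free A2,Mu1,Ld2,B0 rp1 wp2
slot 5 (MUL): stall RD_PORT — free A2,Mu1,Ld2,B0 rp1 wp2
slot 6 (MUL): stall RD_PORT — free A2,Mu1,Ld2,B0 rp1 wp2
slot 7 (MUL): stall RD_PORT — free A2,Mu1,Ld2,B0 rp1 wp2

reason(slot 6) = RD_PORT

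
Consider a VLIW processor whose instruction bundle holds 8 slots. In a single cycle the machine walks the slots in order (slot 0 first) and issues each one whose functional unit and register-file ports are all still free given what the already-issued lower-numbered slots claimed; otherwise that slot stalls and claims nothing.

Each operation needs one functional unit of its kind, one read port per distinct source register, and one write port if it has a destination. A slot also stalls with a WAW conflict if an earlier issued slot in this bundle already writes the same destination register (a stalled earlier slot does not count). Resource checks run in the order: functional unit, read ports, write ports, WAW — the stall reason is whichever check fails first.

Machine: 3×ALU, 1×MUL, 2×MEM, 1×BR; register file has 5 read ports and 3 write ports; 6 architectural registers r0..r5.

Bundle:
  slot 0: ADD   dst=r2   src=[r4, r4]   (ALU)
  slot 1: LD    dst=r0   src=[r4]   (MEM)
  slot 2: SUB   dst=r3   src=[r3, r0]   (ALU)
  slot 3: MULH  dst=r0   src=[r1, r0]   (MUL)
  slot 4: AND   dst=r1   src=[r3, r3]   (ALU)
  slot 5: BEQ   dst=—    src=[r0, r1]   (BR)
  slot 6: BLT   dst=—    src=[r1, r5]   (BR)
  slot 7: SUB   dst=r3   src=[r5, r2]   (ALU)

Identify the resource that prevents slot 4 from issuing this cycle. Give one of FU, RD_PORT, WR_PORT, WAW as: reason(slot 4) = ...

  0. ALU→r2 ⇒ go  {2A/1Mu/2Ld/1B | 4r 2w}
  1. MEM→r0 ⇒ go  {2A/1Mu/1Ld/1B | 3r 1w}
  2. ALU→r3 ⇒ go  {1A/1Mu/1Ld/1B | 1r 0w}
  3. MUL→r0 ⇒ no(RD_PORT)  {1A/1Mu/1Ld/1B | 1r 0w}
  4. ALU→r1 ⇒ no(WR_PORT)  {1A/1Mu/1Ld/1B | 1r 0w}
  5. BR ⇒ no(RD_PORT)  {1A/1Mu/1Ld/1B | 1r 0w}
  6. BR ⇒ no(RD_PORT)  {1A/1Mu/1Ld/1B | 1r 0w}
  7. ALU→r3 ⇒ no(RD_PORT)  {1A/1Mu/1Ld/1B | 1r 0w}

reason(slot 4) = WR_PORT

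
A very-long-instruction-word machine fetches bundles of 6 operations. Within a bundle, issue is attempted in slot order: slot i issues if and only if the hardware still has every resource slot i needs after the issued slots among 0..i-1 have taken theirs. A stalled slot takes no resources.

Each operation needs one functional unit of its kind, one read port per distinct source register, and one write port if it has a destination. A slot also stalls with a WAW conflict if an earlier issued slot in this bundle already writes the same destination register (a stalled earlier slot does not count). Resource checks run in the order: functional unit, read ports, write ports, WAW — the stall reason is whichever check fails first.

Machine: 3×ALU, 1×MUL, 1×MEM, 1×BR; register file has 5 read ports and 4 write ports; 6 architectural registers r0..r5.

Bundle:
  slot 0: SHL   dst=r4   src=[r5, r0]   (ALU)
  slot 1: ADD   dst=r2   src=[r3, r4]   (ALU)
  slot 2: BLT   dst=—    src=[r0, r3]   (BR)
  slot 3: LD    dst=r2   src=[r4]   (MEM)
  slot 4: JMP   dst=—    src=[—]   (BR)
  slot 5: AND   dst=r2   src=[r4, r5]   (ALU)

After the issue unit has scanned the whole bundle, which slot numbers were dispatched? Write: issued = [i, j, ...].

slot 0 (ALU): ISSUE — free A2,Mu1,Ld1,B1 rp3 wp3
slot 1 (ALU): ISSUE — free A1,Mu1,Ld1,B1 rp1 wp2
slot 2 (BR): stall RD_PORT — free A1,Mu1,Ld1,B1 rp1 wp2
slot 3 (MEM): stall WAW — free A1,Mu1,Ld1,B1 rp1 wp2
slot 4 (BR): ISSUE — free A1,Mu1,Ld1,B0 rp1 wp2
slot 5 (ALU): stall RD_PORT — free A1,Mu1,Ld1,B0 rp1 wp2

issued = [0, 1, 4]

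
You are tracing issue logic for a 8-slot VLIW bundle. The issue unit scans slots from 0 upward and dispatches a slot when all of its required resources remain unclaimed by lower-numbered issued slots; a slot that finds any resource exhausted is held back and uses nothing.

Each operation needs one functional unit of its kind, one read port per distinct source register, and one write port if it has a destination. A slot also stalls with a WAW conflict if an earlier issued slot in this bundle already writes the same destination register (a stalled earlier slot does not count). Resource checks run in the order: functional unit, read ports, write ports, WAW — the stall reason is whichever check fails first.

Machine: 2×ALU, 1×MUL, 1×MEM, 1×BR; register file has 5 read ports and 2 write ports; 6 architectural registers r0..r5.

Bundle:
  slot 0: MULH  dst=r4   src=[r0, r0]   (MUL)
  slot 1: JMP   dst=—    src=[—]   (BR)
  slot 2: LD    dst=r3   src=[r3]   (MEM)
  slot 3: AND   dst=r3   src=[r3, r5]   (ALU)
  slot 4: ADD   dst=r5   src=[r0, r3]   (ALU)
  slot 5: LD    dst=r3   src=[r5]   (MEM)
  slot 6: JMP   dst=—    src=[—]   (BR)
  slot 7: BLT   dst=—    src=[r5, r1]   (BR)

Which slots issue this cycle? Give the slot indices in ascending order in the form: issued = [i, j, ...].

issued = [0, 1, 2]

(0) want 1×MUL +1rd +1wr — yes → AL2|MU0|ME1|BR1|rd4|wr1
(1) want 1×BR +0rd +0wr — yes → AL2|MU0|ME1|BR0|rd4|wr1
(2) want 1×MEM +1rd +1wr — yes → AL2|MU0|ME0|BR0|rd3|wr0
(3) want 1×ALU +2rd +1wr — WR_PORT → AL2|MU0|ME0|BR0|rd3|wr0
(4) want 1×ALU +2rd +1wr — WR_PORT → AL2|MU0|ME0|BR0|rd3|wr0
(5) want 1×MEM +1rd +1wr — FU → AL2|MU0|ME0|BR0|rd3|wr0
(6) want 1×BR +0rd +0wr — FU → AL2|MU0|ME0|BR0|rd3|wr0
(7) want 1×BR +2rd +0wr — FU → AL2|MU0|ME0|BR0|rd3|wr0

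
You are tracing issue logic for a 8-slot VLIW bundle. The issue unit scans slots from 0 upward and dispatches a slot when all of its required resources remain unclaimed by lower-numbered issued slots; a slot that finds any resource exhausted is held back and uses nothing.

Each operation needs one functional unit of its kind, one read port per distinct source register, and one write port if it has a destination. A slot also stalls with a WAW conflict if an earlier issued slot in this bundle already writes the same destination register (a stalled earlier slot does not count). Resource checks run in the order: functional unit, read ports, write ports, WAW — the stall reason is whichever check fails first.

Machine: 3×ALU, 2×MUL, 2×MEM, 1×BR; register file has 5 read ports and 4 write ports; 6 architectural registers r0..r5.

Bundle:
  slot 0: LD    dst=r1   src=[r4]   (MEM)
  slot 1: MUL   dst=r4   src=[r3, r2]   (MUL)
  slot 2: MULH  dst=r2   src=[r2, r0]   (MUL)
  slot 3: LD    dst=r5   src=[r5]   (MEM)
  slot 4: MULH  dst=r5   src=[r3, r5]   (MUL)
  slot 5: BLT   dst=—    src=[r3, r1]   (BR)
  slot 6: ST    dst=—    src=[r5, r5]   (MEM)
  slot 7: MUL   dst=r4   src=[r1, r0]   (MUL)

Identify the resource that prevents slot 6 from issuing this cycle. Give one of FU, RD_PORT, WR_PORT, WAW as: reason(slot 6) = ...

reason(slot 6) = RD_PORT

#0 MEM src=r4 dispatched  <A:3 Mu:2 Ld:1 B:1 rd:4 wr:3>
#1 MUL src=r3,r2 dispatched  <A:3 Mu:1 Ld:1 B:1 rd:2 wr:2>
#2 MUL src=r2,r0 dispatched  <A:3 Mu:0 Ld:1 B:1 rd:0 wr:1>
#3 MEM src=r5 held:RD_PORT  <A:3 Mu:0 Ld:1 B:1 rd:0 wr:1>
#4 MUL src=r3,r5 held:FU  <A:3 Mu:0 Ld:1 B:1 rd:0 wr:1>
#5 BR src=r3,r1 held:RD_PORT  <A:3 Mu:0 Ld:1 B:1 rd:0 wr:1>
#6 MEM src=r5,r5 held:RD_PORT  <A:3 Mu:0 Ld:1 B:1 rd:0 wr:1>
#7 MUL src=r1,r0 held:FU  <A:3 Mu:0 Ld:1 B:1 rd:0 wr:1>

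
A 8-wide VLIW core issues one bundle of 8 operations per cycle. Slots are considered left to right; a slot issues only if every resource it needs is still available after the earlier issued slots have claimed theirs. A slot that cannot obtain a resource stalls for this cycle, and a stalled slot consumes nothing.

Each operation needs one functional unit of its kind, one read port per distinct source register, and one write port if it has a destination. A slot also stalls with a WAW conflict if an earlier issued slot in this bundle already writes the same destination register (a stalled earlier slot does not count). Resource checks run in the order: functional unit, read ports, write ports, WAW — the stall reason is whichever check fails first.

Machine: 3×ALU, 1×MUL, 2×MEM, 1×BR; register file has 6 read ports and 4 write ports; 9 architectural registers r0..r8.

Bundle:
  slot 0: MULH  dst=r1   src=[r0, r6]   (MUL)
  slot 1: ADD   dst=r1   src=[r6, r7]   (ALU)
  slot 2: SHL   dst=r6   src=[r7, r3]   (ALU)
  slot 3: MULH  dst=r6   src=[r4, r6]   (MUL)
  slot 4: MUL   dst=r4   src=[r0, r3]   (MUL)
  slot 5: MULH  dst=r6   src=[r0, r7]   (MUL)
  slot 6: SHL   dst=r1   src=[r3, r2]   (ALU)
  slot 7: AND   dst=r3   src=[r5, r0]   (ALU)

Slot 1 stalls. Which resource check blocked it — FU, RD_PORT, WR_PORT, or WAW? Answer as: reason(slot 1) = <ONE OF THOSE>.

reason(slot 1) = WAW

  0. MUL→r1 ⇒ go  {3A/0Mu/2Ld/1B | 4r 3w}
  1. ALU→r1 ⇒ no(WAW)  {3A/0Mu/2Ld/1B | 4r 3w}
  2. ALU→r6 ⇒ go  {2A/0Mu/2Ld/1B | 2r 2w}
  3. MUL→r6 ⇒ no(FU)  {2A/0Mu/2Ld/1B | 2r 2w}
  4. MUL→r4 ⇒ no(FU)  {2A/0Mu/2Ld/1B | 2r 2w}
  5. MUL→r6 ⇒ no(FU)  {2A/0Mu/2Ld/1B | 2r 2w}
  6. ALU→r1 ⇒ no(WAW)  {2A/0Mu/2Ld/1B | 2r 2w}
  7. ALU→r3 ⇒ go  {1A/0Mu/2Ld/1B | 0r 1w}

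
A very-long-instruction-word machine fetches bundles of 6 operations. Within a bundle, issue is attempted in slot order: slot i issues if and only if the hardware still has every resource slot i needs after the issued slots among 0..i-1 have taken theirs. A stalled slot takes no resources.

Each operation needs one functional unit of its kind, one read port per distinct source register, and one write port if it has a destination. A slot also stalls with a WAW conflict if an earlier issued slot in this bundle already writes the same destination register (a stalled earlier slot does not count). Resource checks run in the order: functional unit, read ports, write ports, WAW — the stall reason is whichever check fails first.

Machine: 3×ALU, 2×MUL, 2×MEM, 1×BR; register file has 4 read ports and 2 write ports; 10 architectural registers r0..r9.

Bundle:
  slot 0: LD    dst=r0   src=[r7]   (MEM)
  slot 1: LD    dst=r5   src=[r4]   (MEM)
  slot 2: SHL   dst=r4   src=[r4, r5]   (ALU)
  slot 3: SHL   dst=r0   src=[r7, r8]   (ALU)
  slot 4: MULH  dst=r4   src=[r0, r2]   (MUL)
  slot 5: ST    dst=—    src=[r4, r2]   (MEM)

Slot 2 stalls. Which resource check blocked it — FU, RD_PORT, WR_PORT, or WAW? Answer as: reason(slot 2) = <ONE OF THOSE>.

slot 0 (MEM): ISSUE — free A3,Mu2,Ld1,B1 rp3 wp1
slot 1 (MEM): ISSUE — free A3,Mu2,Ld0,B1 rp2 wp0
slot 2 (ALU): stall WR_PORT — free A3,Mu2,Ld0,B1 rp2 wp0
slot 3 (ALU): stall WR_PORT — free A3,Mu2,Ld0,B1 rp2 wp0
slot 4 (MUL): stall WR_PORT — free A3,Mu2,Ld0,B1 rp2 wp0
slot 5 (MEM): stall FU — free A3,Mu2,Ld0,B1 rp2 wp0

reason(slot 2) = WR_PORT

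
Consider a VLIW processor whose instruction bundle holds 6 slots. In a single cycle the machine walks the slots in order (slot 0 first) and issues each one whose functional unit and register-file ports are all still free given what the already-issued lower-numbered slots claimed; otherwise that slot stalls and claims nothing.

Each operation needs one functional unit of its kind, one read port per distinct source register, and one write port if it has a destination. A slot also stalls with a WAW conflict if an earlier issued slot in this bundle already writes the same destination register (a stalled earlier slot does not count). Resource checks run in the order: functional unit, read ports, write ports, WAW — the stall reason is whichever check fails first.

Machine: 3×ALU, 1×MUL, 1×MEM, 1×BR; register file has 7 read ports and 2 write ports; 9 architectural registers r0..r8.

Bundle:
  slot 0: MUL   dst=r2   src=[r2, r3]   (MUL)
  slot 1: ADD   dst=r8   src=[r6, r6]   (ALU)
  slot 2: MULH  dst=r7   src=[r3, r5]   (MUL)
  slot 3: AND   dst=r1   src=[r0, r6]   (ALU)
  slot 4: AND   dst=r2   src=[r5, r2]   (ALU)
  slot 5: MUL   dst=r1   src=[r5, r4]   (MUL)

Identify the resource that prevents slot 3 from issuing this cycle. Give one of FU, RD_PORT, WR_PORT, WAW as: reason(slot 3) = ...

#0 MUL src=r2,r3 dispatched  <A:3 Mu:0 Ld:1 B:1 rd:5 wr:1>
#1 ALU src=r6,r6 dispatched  <A:2 Mu:0 Ld:1 B:1 rd:4 wr:0>
#2 MUL src=r3,r5 held:FU  <A:2 Mu:0 Ld:1 B:1 rd:4 wr:0>
#3 ALU src=r0,r6 held:WR_PORT  <A:2 Mu:0 Ld:1 B:1 rd:4 wr:0>
#4 ALU src=r5,r2 held:WR_PORT  <A:2 Mu:0 Ld:1 B:1 rd:4 wr:0>
#5 MUL src=r5,r4 held:FU  <A:2 Mu:0 Ld:1 B:1 rd:4 wr:0>

reason(slot 3) = WR_PORT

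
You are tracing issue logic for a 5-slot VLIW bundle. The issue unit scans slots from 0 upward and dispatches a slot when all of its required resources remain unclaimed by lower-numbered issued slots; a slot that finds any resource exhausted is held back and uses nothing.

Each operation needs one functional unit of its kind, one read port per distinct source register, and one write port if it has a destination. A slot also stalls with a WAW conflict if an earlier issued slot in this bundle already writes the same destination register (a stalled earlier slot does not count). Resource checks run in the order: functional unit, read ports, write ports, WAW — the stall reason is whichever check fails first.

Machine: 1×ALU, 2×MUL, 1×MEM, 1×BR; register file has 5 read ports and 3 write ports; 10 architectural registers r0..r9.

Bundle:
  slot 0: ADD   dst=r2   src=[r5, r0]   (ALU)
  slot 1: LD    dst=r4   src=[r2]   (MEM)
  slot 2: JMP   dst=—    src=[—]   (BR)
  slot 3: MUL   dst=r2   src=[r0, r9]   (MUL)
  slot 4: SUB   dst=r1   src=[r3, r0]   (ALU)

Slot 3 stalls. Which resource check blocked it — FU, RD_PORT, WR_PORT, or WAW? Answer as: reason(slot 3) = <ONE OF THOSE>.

slot 0 (ALU): ISSUE — free A0,Mu2,Ld1,B1 rp3 wp2
slot 1 (MEM): ISSUE — free A0,Mu2,Ld0,B1 rp2 wp1
slot 2 (BR): ISSUE — free A0,Mu2,Ld0,B0 rp2 wp1
slot 3 (MUL): stall WAW — free A0,Mu2,Ld0,B0 rp2 wp1
slot 4 (ALU): stall FU — free A0,Mu2,Ld0,B0 rp2 wp1

reason(slot 3) = WAW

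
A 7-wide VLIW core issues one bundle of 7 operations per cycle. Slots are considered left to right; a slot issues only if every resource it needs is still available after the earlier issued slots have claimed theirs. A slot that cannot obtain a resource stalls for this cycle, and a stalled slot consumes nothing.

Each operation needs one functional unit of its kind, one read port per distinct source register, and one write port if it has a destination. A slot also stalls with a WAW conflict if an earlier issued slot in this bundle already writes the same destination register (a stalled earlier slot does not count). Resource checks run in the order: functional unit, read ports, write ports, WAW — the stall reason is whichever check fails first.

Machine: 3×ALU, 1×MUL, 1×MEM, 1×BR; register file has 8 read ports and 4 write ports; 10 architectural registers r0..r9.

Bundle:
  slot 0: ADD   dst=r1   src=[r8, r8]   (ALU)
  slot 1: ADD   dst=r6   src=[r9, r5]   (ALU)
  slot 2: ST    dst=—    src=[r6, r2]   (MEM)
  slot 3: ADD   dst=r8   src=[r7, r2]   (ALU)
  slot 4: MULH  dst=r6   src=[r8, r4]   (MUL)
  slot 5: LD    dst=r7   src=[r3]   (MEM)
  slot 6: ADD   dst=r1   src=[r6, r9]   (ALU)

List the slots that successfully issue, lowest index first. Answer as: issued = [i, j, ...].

issued = [0, 1, 2, 3]

  0. ALU→r1 ⇒ go  {2A/1Mu/1Ld/1B | 7r 3w}
  1. ALU→r6 ⇒ go  {1A/1Mu/1Ld/1B | 5r 2w}
  2. MEM ⇒ go  {1A/1Mu/0Ld/1B | 3r 2w}
  3. ALU→r8 ⇒ go  {0A/1Mu/0Ld/1B | 1r 1w}
  4. MUL→r6 ⇒ no(RD_PORT)  {0A/1Mu/0Ld/1B | 1r 1w}
  5. MEM→r7 ⇒ no(FU)  {0A/1Mu/0Ld/1B | 1r 1w}
  6. ALU→r1 ⇒ no(FU)  {0A/1Mu/0Ld/1B | 1r 1w}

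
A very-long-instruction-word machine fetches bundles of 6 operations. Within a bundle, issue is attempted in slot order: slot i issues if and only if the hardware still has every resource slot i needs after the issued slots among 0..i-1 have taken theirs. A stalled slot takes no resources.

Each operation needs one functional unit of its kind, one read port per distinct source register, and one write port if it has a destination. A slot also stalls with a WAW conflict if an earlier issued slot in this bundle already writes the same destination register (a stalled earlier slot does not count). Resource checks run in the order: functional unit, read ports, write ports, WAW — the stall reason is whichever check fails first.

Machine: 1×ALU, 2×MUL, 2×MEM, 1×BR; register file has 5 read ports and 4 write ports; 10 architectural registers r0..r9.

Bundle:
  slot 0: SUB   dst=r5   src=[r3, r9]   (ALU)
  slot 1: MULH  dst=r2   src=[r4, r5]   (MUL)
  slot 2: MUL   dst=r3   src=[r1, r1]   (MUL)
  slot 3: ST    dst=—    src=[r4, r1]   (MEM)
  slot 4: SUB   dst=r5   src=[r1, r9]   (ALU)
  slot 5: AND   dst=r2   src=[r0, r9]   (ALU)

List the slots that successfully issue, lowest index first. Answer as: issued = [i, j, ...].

issued = [0, 1, 2]

#0 ALU src=r3,r9 dispatched  <A:0 Mu:2 Ld:2 B:1 rd:3 wr:3>
#1 MUL src=r4,r5 dispatched  <A:0 Mu:1 Ld:2 B:1 rd:1 wr:2>
#2 MUL src=r1,r1 dispatched  <A:0 Mu:0 Ld:2 B:1 rd:0 wr:1>
#3 MEM src=r4,r1 held:RD_PORT  <A:0 Mu:0 Ld:2 B:1 rd:0 wr:1>
#4 ALU src=r1,r9 held:FU  <A:0 Mu:0 Ld:2 B:1 rd:0 wr:1>
#5 ALU src=r0,r9 held:FU  <A:0 Mu:0 Ld:2 B:1 rd:0 wr:1>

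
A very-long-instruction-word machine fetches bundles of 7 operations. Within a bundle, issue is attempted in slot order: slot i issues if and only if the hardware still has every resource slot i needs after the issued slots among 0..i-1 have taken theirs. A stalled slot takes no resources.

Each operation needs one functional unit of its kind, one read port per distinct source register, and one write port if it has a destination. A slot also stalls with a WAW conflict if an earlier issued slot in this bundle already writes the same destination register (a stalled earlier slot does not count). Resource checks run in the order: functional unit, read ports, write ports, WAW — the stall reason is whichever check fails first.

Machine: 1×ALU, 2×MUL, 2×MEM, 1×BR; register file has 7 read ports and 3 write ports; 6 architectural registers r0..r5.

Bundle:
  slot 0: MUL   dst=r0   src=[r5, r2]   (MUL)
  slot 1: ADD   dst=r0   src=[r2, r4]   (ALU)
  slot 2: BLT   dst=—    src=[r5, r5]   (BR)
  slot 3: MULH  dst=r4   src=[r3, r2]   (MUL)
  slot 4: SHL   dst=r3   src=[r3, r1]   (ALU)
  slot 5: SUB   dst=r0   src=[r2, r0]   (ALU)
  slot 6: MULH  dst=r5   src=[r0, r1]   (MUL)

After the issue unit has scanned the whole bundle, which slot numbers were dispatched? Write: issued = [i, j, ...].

issued = [0, 2, 3, 4]

#0 MUL src=r5,r2 dispatched  <A:1 Mu:1 Ld:2 B:1 rd:5 wr:2>
#1 ALU src=r2,r4 held:WAW  <A:1 Mu:1 Ld:2 B:1 rd:5 wr:2>
#2 BR src=r5,r5 dispatched  <A:1 Mu:1 Ld:2 B:0 rd:4 wr:2>
#3 MUL src=r3,r2 dispatched  <A:1 Mu:0 Ld:2 B:0 rd:2 wr:1>
#4 ALU src=r3,r1 dispatched  <A:0 Mu:0 Ld:2 B:0 rd:0 wr:0>
#5 ALU src=r2,r0 held:FU  <A:0 Mu:0 Ld:2 B:0 rd:0 wr:0>
#6 MUL src=r0,r1 held:FU  <A:0 Mu:0 Ld:2 B:0 rd:0 wr:0>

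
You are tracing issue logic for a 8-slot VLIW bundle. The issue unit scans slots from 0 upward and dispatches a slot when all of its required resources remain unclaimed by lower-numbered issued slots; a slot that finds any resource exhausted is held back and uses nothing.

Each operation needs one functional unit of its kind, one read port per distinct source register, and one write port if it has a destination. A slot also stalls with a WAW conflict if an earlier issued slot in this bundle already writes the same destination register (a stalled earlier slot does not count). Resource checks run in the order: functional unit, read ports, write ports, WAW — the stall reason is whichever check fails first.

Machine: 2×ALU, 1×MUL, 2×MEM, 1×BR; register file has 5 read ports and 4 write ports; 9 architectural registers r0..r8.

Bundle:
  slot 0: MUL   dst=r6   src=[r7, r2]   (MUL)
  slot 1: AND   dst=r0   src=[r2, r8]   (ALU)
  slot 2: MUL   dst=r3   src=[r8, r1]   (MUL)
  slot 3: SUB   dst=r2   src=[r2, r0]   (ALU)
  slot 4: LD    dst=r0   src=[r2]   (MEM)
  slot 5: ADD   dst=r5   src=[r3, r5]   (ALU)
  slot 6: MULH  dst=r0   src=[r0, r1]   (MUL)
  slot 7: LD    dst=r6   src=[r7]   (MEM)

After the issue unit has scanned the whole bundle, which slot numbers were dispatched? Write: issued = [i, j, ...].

  0. MUL→r6 ⇒ go  {2A/0Mu/2Ld/1B | 3r 3w}
  1. ALU→r0 ⇒ go  {1A/0Mu/2Ld/1B | 1r 2w}
  2. MUL→r3 ⇒ no(FU)  {1A/0Mu/2Ld/1B | 1r 2w}
  3. ALU→r2 ⇒ no(RD_PORT)  {1A/0Mu/2Ld/1B | 1r 2w}
  4. MEM→r0 ⇒ no(WAW)  {1A/0Mu/2Ld/1B | 1r 2w}
  5. ALU→r5 ⇒ no(RD_PORT)  {1A/0Mu/2Ld/1B | 1r 2w}
  6. MUL→r0 ⇒ no(FU)  {1A/0Mu/2Ld/1B | 1r 2w}
  7. MEM→r6 ⇒ no(WAW)  {1A/0Mu/2Ld/1B | 1r 2w}

issued = [0, 1]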